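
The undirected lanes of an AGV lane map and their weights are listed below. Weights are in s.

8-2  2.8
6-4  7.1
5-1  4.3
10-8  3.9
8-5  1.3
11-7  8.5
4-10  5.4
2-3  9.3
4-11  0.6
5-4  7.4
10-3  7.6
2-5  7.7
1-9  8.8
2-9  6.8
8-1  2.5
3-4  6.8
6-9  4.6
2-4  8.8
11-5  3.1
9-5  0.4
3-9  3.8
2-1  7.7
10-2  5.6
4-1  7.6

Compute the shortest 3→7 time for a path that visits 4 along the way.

15.9 s

Best 3 to 4: 3 → 4 costing 6.8
Shortest 4→7: 4 → 11 → 7 = 9.1
Total via 4: 6.8 + 9.1 = 15.9 s.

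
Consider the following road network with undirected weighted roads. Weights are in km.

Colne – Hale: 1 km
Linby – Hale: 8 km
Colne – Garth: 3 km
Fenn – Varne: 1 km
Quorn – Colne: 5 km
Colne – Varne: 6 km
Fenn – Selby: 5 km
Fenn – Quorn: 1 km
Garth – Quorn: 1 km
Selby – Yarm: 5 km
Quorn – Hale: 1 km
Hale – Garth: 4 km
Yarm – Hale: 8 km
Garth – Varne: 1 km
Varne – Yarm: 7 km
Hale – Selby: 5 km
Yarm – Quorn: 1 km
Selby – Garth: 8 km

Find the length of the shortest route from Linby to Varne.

11 km

Running Dijkstra from Linby:
Linby: 0
Hale: 8  (via Linby)
Quorn: 9  (via Hale)
Colne: 9  (via Hale)
Garth: 10  (via Quorn)
Yarm: 10  (via Quorn)
Fenn: 10  (via Quorn)
Varne: 11  (via Garth)
Shortest route: Linby–Hale–Quorn–Garth–Varne = 11 km.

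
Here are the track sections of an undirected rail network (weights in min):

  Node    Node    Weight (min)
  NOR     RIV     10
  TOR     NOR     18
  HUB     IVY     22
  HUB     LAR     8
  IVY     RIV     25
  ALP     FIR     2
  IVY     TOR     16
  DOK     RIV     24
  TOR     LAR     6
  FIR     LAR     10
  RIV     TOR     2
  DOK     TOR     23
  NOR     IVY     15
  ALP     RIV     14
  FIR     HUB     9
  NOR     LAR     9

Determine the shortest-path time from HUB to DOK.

Candidate routes:
HUB → FIR → ALP → RIV → DOK: 9+2+14+24 = 49
HUB → LAR → TOR → DOK: 8+6+23 = 37
HUB → LAR → TOR → RIV → DOK: 8+6+2+24 = 40
HUB → FIR → LAR → TOR → DOK: 9+10+6+23 = 48
The minimum is 37 min via HUB → LAR → TOR → DOK.

37 min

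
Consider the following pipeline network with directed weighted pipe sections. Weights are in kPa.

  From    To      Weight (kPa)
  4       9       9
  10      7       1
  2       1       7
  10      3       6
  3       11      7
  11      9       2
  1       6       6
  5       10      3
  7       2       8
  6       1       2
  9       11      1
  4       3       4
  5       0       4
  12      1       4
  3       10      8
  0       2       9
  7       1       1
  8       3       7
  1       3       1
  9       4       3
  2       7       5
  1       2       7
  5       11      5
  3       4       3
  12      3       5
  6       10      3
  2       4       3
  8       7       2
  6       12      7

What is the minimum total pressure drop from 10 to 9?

Running Dijkstra from 10:
10: 0
7: 1  (via 10)
1: 2  (via 7)
3: 3  (via 1)
4: 6  (via 3)
6: 8  (via 1)
2: 9  (via 7)
11: 10  (via 3)
9: 12  (via 11)
Shortest route: 10 → 7 → 1 → 3 → 11 → 9 = 12 kPa.

12 kPa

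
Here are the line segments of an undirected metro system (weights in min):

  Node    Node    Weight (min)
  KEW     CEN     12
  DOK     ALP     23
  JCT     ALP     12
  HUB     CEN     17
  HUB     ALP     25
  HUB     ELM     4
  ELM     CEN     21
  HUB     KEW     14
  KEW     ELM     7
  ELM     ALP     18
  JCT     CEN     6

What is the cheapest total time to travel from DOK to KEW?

Shortest distances from DOK:
DOK: 0
ALP: 23  (via DOK)
JCT: 35  (via ALP)
CEN: 41  (via JCT)
ELM: 41  (via ALP)
HUB: 45  (via ELM)
KEW: 48  (via ELM)
Shortest route: DOK–ALP–ELM–KEW = 48 min.

48 min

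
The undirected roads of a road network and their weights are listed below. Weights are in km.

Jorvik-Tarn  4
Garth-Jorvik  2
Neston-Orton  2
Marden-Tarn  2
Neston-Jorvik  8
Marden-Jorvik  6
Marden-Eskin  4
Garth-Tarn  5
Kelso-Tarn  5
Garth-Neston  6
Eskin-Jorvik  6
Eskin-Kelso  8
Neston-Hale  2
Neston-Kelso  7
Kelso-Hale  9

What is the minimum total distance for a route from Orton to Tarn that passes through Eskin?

22 km

Shortest Orton→Eskin: Orton → Neston → Jorvik → Eskin = 16
Best Eskin to Tarn: Eskin → Marden → Tarn costing 6
Total via Eskin: 16 + 6 = 22 km.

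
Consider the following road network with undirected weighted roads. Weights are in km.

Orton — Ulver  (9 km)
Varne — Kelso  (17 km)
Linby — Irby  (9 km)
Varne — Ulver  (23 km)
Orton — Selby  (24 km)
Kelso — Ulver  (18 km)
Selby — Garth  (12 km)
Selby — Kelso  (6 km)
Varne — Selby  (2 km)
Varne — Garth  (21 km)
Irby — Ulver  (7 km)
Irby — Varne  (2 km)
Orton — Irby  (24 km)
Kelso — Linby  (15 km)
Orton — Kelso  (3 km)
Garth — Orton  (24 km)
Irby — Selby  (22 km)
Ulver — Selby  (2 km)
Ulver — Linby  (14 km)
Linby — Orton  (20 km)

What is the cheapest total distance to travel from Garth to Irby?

16 km

Running Dijkstra from Garth:
Garth: 0
Selby: 12  (via Garth)
Ulver: 14  (via Selby)
Varne: 14  (via Selby)
Irby: 16  (via Varne)
Shortest route: Garth → Selby → Varne → Irby = 16 km.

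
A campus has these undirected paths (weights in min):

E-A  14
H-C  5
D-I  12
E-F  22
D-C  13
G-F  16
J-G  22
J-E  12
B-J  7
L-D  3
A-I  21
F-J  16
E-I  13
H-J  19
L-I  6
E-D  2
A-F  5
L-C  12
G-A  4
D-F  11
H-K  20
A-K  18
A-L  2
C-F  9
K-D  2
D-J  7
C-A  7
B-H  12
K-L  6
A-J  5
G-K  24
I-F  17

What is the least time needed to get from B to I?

Shortest distances from B:
B: 0
J: 7  (via B)
A: 12  (via J)
H: 12  (via B)
D: 14  (via J)
L: 14  (via A)
E: 16  (via D)
G: 16  (via A)
K: 16  (via D)
C: 17  (via H)
F: 17  (via A)
I: 20  (via L)
Shortest route: B → J → A → L → I = 20 min.

20 min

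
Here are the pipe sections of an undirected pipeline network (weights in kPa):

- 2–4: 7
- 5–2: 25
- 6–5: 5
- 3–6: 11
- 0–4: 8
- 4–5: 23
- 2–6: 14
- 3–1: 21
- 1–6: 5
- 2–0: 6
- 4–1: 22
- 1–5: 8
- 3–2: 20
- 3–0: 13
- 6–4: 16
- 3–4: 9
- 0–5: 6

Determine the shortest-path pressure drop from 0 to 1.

14 kPa

Compare a few routes:
0 - 5 - 1: 6+8 = 14
0 - 2 - 6 - 1: 6+14+5 = 25
0 - 5 - 6 - 1: 6+5+5 = 16
The minimum is 14 kPa via 0 - 5 - 1.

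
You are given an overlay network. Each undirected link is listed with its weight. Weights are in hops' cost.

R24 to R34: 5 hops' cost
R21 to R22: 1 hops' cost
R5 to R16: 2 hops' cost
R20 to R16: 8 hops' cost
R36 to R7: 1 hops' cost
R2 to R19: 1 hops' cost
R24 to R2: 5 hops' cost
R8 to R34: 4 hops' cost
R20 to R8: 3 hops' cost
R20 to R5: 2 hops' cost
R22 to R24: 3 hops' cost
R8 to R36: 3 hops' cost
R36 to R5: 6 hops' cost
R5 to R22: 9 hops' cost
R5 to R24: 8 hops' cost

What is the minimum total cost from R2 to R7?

18 hops' cost

Enumerating some paths:
R2 → R24 → R5 → R36 → R7: 5+8+6+1 = 20
R2 → R24 → R34 → R8 → R36 → R7: 5+5+4+3+1 = 18
Cheapest is R2 → R24 → R34 → R8 → R36 → R7 at 18 hops' cost.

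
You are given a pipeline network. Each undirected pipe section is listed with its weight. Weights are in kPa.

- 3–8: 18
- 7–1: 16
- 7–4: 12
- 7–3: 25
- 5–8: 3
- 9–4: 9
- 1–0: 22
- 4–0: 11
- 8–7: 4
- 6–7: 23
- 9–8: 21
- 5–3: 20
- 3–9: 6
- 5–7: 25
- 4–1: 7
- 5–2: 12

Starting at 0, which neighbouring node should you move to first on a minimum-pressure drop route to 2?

4

Compare a few routes:
0–4–7–8–5–2: 11+12+4+3+12 = 42
0–4–1–7–8–5–2: 11+7+16+4+3+12 = 53
The minimum is 42 kPa via 0–4–7–8–5–2.
So from 0 the first move is to 4.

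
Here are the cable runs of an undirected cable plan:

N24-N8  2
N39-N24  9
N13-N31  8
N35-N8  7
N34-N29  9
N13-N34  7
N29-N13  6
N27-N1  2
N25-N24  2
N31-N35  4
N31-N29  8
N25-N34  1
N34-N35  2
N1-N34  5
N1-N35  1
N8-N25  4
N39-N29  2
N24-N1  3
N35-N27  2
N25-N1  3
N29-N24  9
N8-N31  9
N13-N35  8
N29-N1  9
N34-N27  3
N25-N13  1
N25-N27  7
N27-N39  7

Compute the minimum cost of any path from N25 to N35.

3

Running Dijkstra from N25:
N25: 0
N34: 1  (via N25)
N13: 1  (via N25)
N24: 2  (via N25)
N35: 3  (via N34)
Shortest route: N25–N34–N35 = 3.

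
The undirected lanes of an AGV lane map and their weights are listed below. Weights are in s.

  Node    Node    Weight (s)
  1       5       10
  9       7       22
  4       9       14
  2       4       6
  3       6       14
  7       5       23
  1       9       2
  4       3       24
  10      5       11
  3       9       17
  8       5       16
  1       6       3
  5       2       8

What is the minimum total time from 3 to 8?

43 s

Compare a few routes:
3–6–1–5–8: 14+3+10+16 = 43
3–9–1–5–8: 17+2+10+16 = 45
The minimum is 43 s via 3–6–1–5–8.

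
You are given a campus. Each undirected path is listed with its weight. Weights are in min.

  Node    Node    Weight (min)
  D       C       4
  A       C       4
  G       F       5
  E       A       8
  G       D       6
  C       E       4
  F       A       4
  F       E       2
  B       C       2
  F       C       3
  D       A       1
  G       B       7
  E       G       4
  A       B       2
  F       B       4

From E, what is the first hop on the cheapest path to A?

F

Enumerating some paths:
E - C - A: 4+4 = 8
E - F - A: 2+4 = 6
Cheapest is E - F - A at 6 min.
So from E the first move is to F.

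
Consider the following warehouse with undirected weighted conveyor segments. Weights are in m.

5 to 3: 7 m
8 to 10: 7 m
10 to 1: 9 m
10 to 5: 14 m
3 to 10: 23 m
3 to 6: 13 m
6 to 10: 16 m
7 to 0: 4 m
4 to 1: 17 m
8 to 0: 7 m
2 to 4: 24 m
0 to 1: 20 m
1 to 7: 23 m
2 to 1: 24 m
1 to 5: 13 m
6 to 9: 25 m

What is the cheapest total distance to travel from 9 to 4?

67 m

Running Dijkstra from 9:
9: 0
6: 25  (via 9)
3: 38  (via 6)
10: 41  (via 6)
5: 45  (via 3)
8: 48  (via 10)
1: 50  (via 10)
0: 55  (via 8)
7: 59  (via 0)
4: 67  (via 1)
Shortest route: 9 → 6 → 10 → 1 → 4 = 67 m.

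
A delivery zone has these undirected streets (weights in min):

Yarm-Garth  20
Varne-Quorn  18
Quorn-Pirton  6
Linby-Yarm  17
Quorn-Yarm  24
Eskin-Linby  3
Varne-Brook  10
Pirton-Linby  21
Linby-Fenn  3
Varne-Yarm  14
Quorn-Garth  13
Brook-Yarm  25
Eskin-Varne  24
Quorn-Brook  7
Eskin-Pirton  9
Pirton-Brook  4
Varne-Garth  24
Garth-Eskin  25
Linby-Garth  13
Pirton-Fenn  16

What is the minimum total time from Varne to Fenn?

29 min

Running Dijkstra from Varne:
Varne: 0
Brook: 10  (via Varne)
Yarm: 14  (via Varne)
Pirton: 14  (via Brook)
Quorn: 17  (via Brook)
Eskin: 23  (via Pirton)
Garth: 24  (via Varne)
Linby: 26  (via Eskin)
Fenn: 29  (via Linby)
Shortest route: Varne–Brook–Pirton–Eskin–Linby–Fenn = 29 min.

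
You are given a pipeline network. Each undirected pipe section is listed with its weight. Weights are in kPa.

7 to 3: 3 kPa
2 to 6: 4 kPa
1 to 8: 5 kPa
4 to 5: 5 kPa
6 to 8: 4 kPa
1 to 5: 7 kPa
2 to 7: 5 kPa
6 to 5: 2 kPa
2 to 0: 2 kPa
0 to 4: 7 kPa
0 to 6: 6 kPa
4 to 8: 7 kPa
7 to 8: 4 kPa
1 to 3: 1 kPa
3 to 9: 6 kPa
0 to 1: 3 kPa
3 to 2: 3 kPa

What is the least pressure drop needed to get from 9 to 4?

Settle nodes by increasing distance from 9:
9: 0
3: 6  (via 9)
1: 7  (via 3)
2: 9  (via 3)
7: 9  (via 3)
0: 10  (via 1)
8: 12  (via 1)
6: 13  (via 2)
5: 14  (via 1)
4: 17  (via 0)
Shortest route: 9–3–1–0–4 = 17 kPa.

17 kPa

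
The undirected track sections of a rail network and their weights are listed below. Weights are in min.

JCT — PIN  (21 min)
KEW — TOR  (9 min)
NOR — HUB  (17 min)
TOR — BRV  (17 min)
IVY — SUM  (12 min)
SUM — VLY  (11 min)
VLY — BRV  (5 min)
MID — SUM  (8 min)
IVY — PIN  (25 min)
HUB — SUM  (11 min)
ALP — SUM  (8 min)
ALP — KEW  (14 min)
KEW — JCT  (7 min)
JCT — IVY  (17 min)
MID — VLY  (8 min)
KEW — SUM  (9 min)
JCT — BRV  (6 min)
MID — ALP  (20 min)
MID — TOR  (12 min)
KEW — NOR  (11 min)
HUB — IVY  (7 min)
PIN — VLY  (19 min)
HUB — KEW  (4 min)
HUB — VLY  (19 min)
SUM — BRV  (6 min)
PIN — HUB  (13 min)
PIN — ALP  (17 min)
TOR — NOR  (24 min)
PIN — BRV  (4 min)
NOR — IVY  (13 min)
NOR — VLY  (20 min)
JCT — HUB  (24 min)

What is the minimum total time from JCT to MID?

Shortest distances from JCT:
JCT: 0
BRV: 6  (via JCT)
KEW: 7  (via JCT)
PIN: 10  (via BRV)
HUB: 11  (via KEW)
VLY: 11  (via BRV)
SUM: 12  (via BRV)
TOR: 16  (via KEW)
IVY: 17  (via JCT)
NOR: 18  (via KEW)
MID: 19  (via VLY)
Shortest route: JCT–BRV–VLY–MID = 19 min.

19 min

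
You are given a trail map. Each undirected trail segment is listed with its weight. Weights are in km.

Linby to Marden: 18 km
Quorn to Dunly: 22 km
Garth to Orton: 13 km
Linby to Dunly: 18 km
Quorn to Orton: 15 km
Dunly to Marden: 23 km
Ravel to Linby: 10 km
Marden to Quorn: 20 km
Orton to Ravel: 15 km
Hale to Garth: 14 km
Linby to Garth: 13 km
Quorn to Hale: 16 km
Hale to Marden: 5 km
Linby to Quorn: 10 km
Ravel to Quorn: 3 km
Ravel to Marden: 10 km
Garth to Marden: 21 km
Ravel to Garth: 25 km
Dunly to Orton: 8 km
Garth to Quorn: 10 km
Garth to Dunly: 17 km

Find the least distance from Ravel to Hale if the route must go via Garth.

27 km

Best Ravel to Garth: Ravel–Quorn–Garth costing 13
Best Garth to Hale: Garth–Hale costing 14
Total via Garth: 13 + 14 = 27 km.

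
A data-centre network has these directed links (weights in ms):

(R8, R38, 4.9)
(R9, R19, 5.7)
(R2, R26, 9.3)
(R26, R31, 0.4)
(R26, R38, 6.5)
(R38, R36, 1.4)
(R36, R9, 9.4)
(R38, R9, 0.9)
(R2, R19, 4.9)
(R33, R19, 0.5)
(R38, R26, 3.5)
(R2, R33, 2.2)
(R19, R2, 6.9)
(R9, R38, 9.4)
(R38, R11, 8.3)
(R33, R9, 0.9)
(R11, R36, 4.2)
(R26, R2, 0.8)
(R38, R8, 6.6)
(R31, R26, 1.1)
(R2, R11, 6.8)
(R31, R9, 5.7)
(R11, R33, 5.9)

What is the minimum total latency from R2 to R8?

19.1 ms

Candidate routes:
R2–R26–R38–R8: 9.3+6.5+6.6 = 22.4
R2–R33–R9–R38–R8: 2.2+0.9+9.4+6.6 = 19.1
The minimum is 19.1 ms via R2–R33–R9–R38–R8.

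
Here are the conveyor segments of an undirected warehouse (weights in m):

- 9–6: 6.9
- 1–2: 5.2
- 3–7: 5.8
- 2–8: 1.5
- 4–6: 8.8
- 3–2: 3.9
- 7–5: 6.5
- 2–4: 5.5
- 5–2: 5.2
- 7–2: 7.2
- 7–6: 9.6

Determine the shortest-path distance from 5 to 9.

Settle nodes by increasing distance from 5:
5: 0
2: 5.2  (via 5)
7: 6.5  (via 5)
8: 6.7  (via 2)
3: 9.1  (via 2)
1: 10.4  (via 2)
4: 10.7  (via 2)
6: 16.1  (via 7)
9: 23  (via 6)
Shortest route: 5–7–6–9 = 23 m.

23 m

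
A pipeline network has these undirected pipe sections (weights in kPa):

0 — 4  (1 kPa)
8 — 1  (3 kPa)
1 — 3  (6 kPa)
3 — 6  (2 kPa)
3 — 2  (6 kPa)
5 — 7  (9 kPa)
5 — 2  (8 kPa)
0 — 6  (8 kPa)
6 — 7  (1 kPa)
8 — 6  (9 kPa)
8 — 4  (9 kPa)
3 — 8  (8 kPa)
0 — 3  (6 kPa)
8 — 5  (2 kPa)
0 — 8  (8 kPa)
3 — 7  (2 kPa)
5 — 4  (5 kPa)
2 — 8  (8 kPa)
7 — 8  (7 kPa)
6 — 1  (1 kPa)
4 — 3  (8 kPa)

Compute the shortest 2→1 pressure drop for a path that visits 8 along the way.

11 kPa

Best 2 to 8: 2–8 costing 8
Best 8 to 1: 8–1 costing 3
Total via 8: 8 + 3 = 11 kPa.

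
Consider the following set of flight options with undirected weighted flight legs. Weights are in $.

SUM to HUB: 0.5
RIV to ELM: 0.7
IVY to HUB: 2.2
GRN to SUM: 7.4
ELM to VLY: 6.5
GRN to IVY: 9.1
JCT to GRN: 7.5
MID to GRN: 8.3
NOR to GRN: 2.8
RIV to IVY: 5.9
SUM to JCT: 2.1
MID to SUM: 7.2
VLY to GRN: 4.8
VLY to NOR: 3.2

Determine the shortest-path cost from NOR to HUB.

Settle nodes by increasing distance from NOR:
NOR: 0
GRN: 2.8  (via NOR)
VLY: 3.2  (via NOR)
ELM: 9.7  (via VLY)
SUM: 10.2  (via GRN)
JCT: 10.3  (via GRN)
RIV: 10.4  (via ELM)
HUB: 10.7  (via SUM)
Shortest route: NOR → GRN → SUM → HUB = $10.7.

$10.7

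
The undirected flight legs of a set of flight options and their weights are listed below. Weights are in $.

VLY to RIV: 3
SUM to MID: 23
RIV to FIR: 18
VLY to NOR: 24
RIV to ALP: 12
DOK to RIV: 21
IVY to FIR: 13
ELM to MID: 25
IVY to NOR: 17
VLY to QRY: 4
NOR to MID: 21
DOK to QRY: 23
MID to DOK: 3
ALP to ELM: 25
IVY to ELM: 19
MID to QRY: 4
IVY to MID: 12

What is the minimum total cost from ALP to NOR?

$39

Running Dijkstra from ALP:
ALP: 0
RIV: 12  (via ALP)
VLY: 15  (via RIV)
QRY: 19  (via VLY)
MID: 23  (via QRY)
ELM: 25  (via ALP)
DOK: 26  (via MID)
FIR: 30  (via RIV)
IVY: 35  (via MID)
NOR: 39  (via VLY)
Shortest route: ALP–RIV–VLY–NOR = $39.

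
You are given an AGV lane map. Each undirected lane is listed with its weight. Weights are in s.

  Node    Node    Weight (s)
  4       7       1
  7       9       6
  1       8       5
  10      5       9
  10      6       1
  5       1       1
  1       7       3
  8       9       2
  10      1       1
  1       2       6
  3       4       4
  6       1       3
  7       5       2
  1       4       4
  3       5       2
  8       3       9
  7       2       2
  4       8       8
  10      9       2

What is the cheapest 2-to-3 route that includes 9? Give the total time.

Shortest 2→9: 2–7–9 = 8
Best 9 to 3: 9–10–1–5–3 costing 6
Total via 9: 8 + 6 = 14 s.

14 s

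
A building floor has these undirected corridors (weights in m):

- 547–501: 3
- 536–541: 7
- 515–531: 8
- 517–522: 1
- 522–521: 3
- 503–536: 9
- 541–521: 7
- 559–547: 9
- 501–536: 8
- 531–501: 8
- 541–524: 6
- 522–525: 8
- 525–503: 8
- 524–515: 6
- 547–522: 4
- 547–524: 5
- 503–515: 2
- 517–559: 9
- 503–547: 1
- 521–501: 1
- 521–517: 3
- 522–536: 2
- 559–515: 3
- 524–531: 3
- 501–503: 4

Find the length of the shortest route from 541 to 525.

Shortest distances from 541:
541: 0
524: 6  (via 541)
521: 7  (via 541)
536: 7  (via 541)
501: 8  (via 521)
522: 9  (via 536)
531: 9  (via 524)
517: 10  (via 521)
547: 11  (via 524)
515: 12  (via 524)
503: 12  (via 501)
559: 15  (via 515)
525: 17  (via 522)
Shortest route: 541–536–522–525 = 17 m.

17 m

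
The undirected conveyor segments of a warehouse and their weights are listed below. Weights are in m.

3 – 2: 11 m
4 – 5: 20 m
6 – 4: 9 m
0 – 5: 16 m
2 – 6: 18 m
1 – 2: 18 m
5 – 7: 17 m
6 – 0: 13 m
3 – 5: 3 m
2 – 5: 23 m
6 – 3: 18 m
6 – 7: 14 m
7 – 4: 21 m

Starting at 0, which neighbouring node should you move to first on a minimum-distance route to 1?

Compare a few routes:
0 → 5 → 3 → 2 → 1: 16+3+11+18 = 48
0 → 6 → 2 → 1: 13+18+18 = 49
0 → 5 → 2 → 1: 16+23+18 = 57
The minimum is 48 m via 0 → 5 → 3 → 2 → 1.
So from 0 the first move is to 5.

5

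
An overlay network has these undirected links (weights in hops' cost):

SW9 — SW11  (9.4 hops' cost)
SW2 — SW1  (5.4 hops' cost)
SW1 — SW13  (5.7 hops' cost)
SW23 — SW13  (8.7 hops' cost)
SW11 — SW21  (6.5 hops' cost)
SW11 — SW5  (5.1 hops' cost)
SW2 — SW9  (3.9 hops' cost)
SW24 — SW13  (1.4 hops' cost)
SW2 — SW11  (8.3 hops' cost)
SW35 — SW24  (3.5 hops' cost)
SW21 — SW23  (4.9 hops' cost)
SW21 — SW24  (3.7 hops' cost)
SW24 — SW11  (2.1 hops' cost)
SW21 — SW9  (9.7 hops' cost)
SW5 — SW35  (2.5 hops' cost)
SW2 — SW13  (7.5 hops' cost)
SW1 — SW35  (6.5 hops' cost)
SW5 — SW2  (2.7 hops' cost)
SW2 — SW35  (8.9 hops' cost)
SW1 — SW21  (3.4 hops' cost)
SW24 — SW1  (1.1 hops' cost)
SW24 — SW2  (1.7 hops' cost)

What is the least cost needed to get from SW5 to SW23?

Enumerating some paths:
SW5–SW2–SW24–SW1–SW21–SW23: 2.7+1.7+1.1+3.4+4.9 = 13.8
SW5–SW2–SW24–SW13–SW23: 2.7+1.7+1.4+8.7 = 14.5
SW5–SW2–SW24–SW21–SW23: 2.7+1.7+3.7+4.9 = 13
SW5–SW35–SW24–SW21–SW23: 2.5+3.5+3.7+4.9 = 14.6
Cheapest is SW5–SW2–SW24–SW21–SW23 at 13 hops' cost.

13 hops' cost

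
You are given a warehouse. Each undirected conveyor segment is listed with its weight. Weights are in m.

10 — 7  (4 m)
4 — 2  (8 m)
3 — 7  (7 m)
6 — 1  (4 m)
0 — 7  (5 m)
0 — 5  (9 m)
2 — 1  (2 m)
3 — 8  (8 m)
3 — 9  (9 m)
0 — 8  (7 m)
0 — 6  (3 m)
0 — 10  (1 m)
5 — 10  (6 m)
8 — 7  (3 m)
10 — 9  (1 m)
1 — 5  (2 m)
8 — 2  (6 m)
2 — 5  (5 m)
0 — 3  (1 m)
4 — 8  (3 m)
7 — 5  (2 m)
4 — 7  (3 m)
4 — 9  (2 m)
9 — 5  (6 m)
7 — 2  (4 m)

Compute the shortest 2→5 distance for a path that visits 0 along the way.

16 m

Best 2 to 0: 2–7–0 costing 9
Best 0 to 5: 0–10–5 costing 7
Total via 0: 9 + 7 = 16 m.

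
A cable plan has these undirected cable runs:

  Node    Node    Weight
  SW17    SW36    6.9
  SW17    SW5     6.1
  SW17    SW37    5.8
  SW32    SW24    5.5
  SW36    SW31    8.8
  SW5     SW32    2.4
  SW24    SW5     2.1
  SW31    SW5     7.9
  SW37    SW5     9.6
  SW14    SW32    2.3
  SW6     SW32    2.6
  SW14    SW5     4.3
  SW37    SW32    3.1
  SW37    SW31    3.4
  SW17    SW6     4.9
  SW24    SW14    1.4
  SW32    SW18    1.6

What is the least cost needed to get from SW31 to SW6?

Compare a few routes:
SW31–SW37–SW17–SW6: 3.4+5.8+4.9 = 14.1
SW31–SW5–SW32–SW6: 7.9+2.4+2.6 = 12.9
SW31–SW37–SW32–SW6: 3.4+3.1+2.6 = 9.1
Cheapest is SW31–SW37–SW32–SW6 at 9.1.

9.1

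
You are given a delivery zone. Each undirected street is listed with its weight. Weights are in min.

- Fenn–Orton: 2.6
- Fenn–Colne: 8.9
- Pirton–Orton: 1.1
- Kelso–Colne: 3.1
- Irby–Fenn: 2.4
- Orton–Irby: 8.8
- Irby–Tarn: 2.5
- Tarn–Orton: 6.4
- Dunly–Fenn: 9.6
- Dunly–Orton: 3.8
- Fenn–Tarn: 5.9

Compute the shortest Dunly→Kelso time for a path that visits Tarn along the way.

27.1 min

Shortest Dunly→Tarn: Dunly–Orton–Tarn = 10.2
Best Tarn to Kelso: Tarn–Irby–Fenn–Colne–Kelso costing 16.9
Total via Tarn: 10.2 + 16.9 = 27.1 min.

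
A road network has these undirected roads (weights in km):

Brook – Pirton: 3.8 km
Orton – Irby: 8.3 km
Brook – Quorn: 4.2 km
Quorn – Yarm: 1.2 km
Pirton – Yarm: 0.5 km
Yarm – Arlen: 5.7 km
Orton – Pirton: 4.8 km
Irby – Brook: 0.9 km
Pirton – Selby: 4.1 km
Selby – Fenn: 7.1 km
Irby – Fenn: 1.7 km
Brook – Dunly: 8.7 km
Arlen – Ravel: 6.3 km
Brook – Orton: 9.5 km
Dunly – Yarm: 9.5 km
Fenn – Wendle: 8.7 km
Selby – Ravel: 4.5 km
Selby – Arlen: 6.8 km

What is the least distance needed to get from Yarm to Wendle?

Running Dijkstra from Yarm:
Yarm: 0
Pirton: 0.5  (via Yarm)
Quorn: 1.2  (via Yarm)
Brook: 4.3  (via Pirton)
Selby: 4.6  (via Pirton)
Irby: 5.2  (via Brook)
Orton: 5.3  (via Pirton)
Arlen: 5.7  (via Yarm)
Fenn: 6.9  (via Irby)
Ravel: 9.1  (via Selby)
Dunly: 9.5  (via Yarm)
Wendle: 15.6  (via Fenn)
Shortest route: Yarm–Pirton–Brook–Irby–Fenn–Wendle = 15.6 km.

15.6 km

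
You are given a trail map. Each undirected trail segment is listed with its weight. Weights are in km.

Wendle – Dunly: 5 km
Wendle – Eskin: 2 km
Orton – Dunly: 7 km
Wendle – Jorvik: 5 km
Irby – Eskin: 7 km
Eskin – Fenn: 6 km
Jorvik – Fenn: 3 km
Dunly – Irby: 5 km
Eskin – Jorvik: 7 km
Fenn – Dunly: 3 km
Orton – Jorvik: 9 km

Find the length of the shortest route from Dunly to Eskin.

Compare a few routes:
Dunly - Fenn - Eskin: 3+6 = 9
Dunly - Wendle - Eskin: 5+2 = 7
The minimum is 7 km via Dunly - Wendle - Eskin.

7 km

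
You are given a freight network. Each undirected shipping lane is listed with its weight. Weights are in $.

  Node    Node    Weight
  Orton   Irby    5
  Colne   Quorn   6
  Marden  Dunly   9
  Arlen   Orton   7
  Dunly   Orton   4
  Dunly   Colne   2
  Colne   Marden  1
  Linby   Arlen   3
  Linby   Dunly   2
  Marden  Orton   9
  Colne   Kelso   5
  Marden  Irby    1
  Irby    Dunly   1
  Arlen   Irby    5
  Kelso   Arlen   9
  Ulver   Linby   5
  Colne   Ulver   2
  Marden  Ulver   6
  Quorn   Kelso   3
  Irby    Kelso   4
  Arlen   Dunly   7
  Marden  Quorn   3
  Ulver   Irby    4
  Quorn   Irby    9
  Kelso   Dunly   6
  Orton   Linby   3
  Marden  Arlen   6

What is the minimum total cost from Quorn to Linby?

Shortest distances from Quorn:
Quorn: 0
Kelso: 3  (via Quorn)
Marden: 3  (via Quorn)
Colne: 4  (via Marden)
Irby: 4  (via Marden)
Dunly: 5  (via Irby)
Ulver: 6  (via Colne)
Linby: 7  (via Dunly)
Shortest route: Quorn–Marden–Irby–Dunly–Linby = $7.

$7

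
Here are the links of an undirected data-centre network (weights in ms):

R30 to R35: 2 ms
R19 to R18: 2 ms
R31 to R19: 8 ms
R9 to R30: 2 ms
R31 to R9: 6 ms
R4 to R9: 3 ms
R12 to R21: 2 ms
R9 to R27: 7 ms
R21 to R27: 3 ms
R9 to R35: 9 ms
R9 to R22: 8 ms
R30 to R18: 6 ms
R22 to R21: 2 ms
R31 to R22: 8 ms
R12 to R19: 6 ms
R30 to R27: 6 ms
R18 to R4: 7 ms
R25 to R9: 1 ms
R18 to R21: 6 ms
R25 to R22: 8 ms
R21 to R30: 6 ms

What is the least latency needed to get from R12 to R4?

13 ms

Compare a few routes:
R12–R21–R27–R9–R4: 2+3+7+3 = 15
R12–R21–R22–R9–R4: 2+2+8+3 = 15
R12–R21–R30–R9–R4: 2+6+2+3 = 13
R12–R21–R18–R4: 2+6+7 = 15
Cheapest is R12–R21–R30–R9–R4 at 13 ms.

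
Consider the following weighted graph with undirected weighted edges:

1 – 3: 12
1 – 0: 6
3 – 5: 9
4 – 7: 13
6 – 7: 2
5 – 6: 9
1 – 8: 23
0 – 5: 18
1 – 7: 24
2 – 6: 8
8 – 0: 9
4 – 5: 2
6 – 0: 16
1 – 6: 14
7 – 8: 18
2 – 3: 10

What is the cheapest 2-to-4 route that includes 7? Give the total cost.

23

Best 2 to 7: 2–6–7 costing 10
Shortest 7→4: 7–4 = 13
Total via 7: 10 + 13 = 23.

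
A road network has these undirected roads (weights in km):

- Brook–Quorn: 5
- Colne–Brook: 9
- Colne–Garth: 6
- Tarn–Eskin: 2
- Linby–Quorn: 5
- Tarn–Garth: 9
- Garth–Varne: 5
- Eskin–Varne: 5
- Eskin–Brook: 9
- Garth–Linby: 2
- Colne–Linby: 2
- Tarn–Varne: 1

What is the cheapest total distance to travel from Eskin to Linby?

10 km

Candidate routes:
Eskin–Tarn–Varne–Garth–Linby: 2+1+5+2 = 10
Eskin–Varne–Garth–Linby: 5+5+2 = 12
The minimum is 10 km via Eskin–Tarn–Varne–Garth–Linby.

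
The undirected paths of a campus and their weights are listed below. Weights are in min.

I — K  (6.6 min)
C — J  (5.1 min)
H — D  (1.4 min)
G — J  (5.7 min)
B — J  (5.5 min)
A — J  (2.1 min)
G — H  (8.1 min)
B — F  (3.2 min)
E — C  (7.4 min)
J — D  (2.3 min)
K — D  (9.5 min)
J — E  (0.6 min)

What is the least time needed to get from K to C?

16.9 min

Running Dijkstra from K:
K: 0
I: 6.6  (via K)
D: 9.5  (via K)
H: 10.9  (via D)
J: 11.8  (via D)
E: 12.4  (via J)
A: 13.9  (via J)
C: 16.9  (via J)
Shortest route: K → D → J → C = 16.9 min.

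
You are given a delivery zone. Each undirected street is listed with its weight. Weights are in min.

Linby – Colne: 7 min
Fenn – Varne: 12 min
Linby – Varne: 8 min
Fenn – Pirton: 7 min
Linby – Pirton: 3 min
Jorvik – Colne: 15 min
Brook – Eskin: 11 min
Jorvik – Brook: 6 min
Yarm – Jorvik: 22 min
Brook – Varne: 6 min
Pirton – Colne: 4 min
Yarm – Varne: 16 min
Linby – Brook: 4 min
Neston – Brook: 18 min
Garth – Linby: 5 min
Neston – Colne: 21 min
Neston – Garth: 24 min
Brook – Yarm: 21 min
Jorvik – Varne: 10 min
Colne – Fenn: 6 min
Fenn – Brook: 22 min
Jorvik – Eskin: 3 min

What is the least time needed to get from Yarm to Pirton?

Shortest distances from Yarm:
Yarm: 0
Varne: 16  (via Yarm)
Brook: 21  (via Yarm)
Jorvik: 22  (via Yarm)
Linby: 24  (via Varne)
Eskin: 25  (via Jorvik)
Pirton: 27  (via Linby)
Shortest route: Yarm–Varne–Linby–Pirton = 27 min.

27 min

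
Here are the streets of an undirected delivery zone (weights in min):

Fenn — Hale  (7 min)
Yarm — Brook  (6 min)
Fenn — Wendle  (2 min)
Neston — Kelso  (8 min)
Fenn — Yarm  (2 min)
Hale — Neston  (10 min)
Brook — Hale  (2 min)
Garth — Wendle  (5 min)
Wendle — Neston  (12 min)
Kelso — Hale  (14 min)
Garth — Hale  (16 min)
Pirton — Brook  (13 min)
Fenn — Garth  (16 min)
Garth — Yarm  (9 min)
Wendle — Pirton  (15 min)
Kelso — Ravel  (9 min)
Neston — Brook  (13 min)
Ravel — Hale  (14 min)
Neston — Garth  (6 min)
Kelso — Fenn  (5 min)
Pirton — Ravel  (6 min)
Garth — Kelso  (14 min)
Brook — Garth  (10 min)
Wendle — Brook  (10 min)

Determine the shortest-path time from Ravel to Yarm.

16 min

Candidate routes:
Ravel–Pirton–Wendle–Fenn–Yarm: 6+15+2+2 = 25
Ravel–Kelso–Fenn–Yarm: 9+5+2 = 16
Ravel–Hale–Fenn–Yarm: 14+7+2 = 23
Ravel–Hale–Brook–Yarm: 14+2+6 = 22
The minimum is 16 min via Ravel–Kelso–Fenn–Yarm.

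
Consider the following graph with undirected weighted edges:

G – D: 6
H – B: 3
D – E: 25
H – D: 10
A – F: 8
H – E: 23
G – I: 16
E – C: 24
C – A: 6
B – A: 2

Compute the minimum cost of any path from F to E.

Compare a few routes:
F - A - B - H - E: 8+2+3+23 = 36
F - A - C - E: 8+6+24 = 38
The minimum is 36 via F - A - B - H - E.

36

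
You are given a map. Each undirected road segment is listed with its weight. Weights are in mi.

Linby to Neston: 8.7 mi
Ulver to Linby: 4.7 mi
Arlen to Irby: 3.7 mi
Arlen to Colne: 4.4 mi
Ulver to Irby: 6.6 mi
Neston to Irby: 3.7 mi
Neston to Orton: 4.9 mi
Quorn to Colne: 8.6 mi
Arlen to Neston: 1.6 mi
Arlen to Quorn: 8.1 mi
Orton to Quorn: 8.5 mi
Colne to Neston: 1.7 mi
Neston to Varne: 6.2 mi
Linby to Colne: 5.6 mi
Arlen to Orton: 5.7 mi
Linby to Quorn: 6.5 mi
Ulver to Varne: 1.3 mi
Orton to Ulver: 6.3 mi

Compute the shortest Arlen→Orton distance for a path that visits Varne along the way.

15.4 mi

Shortest Arlen→Varne: Arlen → Neston → Varne = 7.8
Shortest Varne→Orton: Varne → Ulver → Orton = 7.6
Total via Varne: 7.8 + 7.6 = 15.4 mi.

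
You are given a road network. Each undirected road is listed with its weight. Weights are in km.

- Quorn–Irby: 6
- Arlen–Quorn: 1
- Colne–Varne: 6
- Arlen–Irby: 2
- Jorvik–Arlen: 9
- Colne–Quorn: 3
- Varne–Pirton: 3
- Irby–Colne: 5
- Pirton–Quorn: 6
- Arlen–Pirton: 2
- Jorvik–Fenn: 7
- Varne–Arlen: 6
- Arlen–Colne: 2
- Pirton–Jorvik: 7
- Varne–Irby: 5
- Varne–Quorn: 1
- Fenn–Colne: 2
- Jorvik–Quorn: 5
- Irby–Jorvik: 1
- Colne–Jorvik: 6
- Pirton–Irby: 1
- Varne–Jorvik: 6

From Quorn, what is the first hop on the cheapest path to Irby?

Arlen

Enumerating some paths:
Quorn → Arlen → Pirton → Irby: 1+2+1 = 4
Quorn → Arlen → Irby: 1+2 = 3
Quorn → Jorvik → Irby: 5+1 = 6
Quorn → Varne → Pirton → Irby: 1+3+1 = 5
Cheapest is Quorn → Arlen → Irby at 3 km.
So from Quorn the first move is to Arlen.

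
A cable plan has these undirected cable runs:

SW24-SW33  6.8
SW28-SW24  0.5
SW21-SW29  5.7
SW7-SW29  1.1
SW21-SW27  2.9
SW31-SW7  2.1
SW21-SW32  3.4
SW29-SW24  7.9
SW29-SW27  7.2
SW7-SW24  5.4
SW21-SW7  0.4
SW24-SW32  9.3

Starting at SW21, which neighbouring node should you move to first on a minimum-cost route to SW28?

Compare a few routes:
SW21–SW29–SW7–SW24–SW28: 5.7+1.1+5.4+0.5 = 12.7
SW21–SW7–SW29–SW24–SW28: 0.4+1.1+7.9+0.5 = 9.9
SW21–SW7–SW24–SW28: 0.4+5.4+0.5 = 6.3
The minimum is 6.3 via SW21–SW7–SW24–SW28.
So from SW21 the first move is to SW7.

SW7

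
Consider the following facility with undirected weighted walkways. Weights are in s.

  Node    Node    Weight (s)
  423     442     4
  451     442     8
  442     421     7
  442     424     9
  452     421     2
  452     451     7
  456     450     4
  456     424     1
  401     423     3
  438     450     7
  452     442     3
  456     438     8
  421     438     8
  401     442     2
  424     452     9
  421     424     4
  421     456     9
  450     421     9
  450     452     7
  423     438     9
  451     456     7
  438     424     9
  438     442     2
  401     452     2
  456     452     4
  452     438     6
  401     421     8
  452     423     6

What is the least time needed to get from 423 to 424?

Settle nodes by increasing distance from 423:
423: 0
401: 3  (via 423)
442: 4  (via 423)
452: 5  (via 401)
438: 6  (via 442)
421: 7  (via 452)
456: 9  (via 452)
424: 10  (via 456)
Shortest route: 423 → 401 → 452 → 456 → 424 = 10 s.

10 s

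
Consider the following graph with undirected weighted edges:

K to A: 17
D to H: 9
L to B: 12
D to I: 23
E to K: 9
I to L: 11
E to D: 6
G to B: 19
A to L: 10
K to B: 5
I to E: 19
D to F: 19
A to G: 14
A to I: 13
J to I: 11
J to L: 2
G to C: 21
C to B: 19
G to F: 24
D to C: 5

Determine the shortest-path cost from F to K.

Running Dijkstra from F:
F: 0
D: 19  (via F)
C: 24  (via D)
G: 24  (via F)
E: 25  (via D)
H: 28  (via D)
K: 34  (via E)
Shortest route: F–D–E–K = 34.

34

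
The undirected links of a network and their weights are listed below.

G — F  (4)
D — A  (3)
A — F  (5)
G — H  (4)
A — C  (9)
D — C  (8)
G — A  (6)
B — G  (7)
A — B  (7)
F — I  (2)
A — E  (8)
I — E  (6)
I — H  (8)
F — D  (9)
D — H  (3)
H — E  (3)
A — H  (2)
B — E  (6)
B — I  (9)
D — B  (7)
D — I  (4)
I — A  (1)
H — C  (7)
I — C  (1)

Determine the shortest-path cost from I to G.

Settle nodes by increasing distance from I:
I: 0
A: 1  (via I)
C: 1  (via I)
F: 2  (via I)
H: 3  (via A)
D: 4  (via I)
E: 6  (via I)
G: 6  (via F)
Shortest route: I–F–G = 6.

6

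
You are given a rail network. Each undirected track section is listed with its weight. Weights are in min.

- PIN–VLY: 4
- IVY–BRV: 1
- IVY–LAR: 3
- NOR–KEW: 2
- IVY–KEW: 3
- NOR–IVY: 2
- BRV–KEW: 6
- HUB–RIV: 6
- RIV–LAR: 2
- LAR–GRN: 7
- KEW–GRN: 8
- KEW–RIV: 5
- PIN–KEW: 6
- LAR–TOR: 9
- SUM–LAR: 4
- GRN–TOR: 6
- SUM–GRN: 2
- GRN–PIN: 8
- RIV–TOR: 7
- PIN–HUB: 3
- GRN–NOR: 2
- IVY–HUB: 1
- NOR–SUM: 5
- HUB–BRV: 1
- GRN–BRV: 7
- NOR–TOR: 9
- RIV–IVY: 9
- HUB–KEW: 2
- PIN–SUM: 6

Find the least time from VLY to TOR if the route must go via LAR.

Best VLY to LAR: VLY → PIN → HUB → IVY → LAR costing 11
Best LAR to TOR: LAR → TOR costing 9
Total via LAR: 11 + 9 = 20 min.

20 min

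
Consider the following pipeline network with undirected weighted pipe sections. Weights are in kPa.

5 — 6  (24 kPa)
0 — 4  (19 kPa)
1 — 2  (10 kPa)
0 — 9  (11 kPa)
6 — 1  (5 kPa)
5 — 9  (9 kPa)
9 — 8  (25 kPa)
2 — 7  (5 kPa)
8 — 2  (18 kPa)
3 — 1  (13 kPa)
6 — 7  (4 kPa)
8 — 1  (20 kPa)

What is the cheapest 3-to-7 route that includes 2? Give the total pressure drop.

28 kPa

Shortest 3→2: 3–1–2 = 23
Shortest 2→7: 2–7 = 5
Total via 2: 23 + 5 = 28 kPa.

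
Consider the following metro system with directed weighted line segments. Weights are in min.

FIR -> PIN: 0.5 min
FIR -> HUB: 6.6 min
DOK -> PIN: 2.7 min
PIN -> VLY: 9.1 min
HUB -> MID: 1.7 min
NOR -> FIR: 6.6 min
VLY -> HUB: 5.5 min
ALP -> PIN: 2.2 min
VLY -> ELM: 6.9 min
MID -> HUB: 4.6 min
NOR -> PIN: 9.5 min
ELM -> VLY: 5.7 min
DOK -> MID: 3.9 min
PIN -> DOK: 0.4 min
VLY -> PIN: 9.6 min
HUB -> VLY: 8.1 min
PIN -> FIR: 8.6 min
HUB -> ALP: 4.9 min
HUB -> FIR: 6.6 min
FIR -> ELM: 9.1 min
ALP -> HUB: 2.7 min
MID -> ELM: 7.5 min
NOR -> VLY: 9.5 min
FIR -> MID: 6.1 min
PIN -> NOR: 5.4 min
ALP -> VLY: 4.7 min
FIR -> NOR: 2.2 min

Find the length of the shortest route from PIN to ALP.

Compare a few routes:
PIN–VLY–HUB–ALP: 9.1+5.5+4.9 = 19.5
PIN–DOK–MID–HUB–ALP: 0.4+3.9+4.6+4.9 = 13.8
Cheapest is PIN–DOK–MID–HUB–ALP at 13.8 min.

13.8 min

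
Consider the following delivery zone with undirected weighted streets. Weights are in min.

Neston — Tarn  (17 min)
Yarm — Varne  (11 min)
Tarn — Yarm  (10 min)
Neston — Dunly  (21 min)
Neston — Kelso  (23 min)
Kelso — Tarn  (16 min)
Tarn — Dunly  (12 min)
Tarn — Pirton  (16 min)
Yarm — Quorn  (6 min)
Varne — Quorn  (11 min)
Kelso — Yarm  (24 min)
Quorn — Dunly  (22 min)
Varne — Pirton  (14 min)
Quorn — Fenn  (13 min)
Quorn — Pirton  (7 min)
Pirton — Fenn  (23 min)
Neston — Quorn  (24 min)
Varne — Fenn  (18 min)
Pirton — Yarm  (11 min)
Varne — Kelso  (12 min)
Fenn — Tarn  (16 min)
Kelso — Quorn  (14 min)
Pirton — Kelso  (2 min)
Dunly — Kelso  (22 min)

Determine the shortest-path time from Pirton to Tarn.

Candidate routes:
Pirton–Kelso–Tarn: 2+16 = 18
Pirton–Tarn: 16 = 16
The minimum is 16 min via Pirton–Tarn.

16 min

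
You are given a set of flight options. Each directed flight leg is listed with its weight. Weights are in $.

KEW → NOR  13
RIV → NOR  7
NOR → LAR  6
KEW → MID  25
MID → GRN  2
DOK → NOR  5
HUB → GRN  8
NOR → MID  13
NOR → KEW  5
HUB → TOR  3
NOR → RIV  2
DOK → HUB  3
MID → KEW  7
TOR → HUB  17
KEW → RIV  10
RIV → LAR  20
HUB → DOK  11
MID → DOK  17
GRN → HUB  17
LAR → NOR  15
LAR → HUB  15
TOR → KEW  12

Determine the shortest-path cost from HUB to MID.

Compare a few routes:
HUB - TOR - KEW - MID: 3+12+25 = 40
HUB - TOR - KEW - NOR - MID: 3+12+13+13 = 41
HUB - DOK - NOR - MID: 11+5+13 = 29
The minimum is $29 via HUB - DOK - NOR - MID.

$29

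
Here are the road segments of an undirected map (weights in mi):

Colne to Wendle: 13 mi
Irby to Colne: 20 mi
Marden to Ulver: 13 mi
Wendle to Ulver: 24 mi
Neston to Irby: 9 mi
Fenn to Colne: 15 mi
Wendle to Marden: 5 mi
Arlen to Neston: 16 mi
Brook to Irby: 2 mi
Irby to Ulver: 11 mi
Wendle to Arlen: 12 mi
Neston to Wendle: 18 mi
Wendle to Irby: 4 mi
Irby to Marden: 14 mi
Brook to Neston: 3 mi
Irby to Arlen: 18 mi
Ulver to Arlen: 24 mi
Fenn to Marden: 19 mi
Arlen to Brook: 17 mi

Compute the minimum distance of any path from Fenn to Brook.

Enumerating some paths:
Fenn - Marden - Irby - Brook: 19+14+2 = 35
Fenn - Marden - Wendle - Irby - Brook: 19+5+4+2 = 30
Fenn - Colne - Irby - Brook: 15+20+2 = 37
Fenn - Colne - Wendle - Irby - Brook: 15+13+4+2 = 34
The minimum is 30 mi via Fenn - Marden - Wendle - Irby - Brook.

30 mi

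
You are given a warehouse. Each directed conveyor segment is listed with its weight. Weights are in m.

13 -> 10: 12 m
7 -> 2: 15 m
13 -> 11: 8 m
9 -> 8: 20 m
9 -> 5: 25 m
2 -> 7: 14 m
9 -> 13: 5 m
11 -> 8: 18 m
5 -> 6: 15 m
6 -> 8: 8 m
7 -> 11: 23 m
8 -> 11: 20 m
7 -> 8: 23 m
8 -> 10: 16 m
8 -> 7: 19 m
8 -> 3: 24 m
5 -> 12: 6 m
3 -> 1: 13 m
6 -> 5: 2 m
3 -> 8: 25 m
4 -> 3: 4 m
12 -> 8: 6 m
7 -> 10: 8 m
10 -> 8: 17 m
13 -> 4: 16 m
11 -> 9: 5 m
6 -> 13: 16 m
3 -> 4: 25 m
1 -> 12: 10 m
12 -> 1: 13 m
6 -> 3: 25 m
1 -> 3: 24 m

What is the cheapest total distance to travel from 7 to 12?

59 m

Shortest distances from 7:
7: 0
10: 8  (via 7)
2: 15  (via 7)
8: 23  (via 7)
11: 23  (via 7)
9: 28  (via 11)
13: 33  (via 9)
3: 47  (via 8)
4: 49  (via 13)
5: 53  (via 9)
12: 59  (via 5)
Shortest route: 7 → 11 → 9 → 5 → 12 = 59 m.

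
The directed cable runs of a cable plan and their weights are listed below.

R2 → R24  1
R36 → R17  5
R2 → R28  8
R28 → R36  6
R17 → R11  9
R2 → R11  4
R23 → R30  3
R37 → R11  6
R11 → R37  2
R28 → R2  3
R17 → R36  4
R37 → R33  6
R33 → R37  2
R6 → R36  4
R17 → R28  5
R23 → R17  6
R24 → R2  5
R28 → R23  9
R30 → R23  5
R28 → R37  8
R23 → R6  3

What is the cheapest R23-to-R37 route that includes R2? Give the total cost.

20

Shortest R23→R2: R23–R17–R28–R2 = 14
Best R2 to R37: R2–R11–R37 costing 6
Total via R2: 14 + 6 = 20.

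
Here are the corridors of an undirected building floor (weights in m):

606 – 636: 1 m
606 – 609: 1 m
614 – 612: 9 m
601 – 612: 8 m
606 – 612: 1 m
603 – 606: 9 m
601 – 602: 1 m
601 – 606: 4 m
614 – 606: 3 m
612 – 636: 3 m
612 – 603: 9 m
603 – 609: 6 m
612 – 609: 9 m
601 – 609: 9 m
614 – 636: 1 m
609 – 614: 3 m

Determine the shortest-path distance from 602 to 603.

12 m

Running Dijkstra from 602:
602: 0
601: 1  (via 602)
606: 5  (via 601)
636: 6  (via 606)
612: 6  (via 606)
609: 6  (via 606)
614: 7  (via 636)
603: 12  (via 609)
Shortest route: 602–601–606–609–603 = 12 m.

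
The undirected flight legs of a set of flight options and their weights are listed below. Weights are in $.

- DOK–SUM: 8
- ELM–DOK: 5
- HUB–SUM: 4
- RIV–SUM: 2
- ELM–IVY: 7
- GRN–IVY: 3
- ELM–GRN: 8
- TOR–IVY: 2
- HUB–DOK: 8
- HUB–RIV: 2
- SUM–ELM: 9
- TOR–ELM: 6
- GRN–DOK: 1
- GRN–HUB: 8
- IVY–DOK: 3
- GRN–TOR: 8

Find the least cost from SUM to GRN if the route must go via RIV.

$12

Best SUM to RIV: SUM → RIV costing 2
Shortest RIV→GRN: RIV → HUB → GRN = 10
Total via RIV: 2 + 10 = $12.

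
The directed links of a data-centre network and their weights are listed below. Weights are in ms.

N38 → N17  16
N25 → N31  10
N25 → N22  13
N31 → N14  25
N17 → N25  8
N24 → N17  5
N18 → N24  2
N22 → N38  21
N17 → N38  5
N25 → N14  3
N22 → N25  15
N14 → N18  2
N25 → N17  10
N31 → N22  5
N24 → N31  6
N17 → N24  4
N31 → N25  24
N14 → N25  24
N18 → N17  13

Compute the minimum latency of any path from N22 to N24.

Compare a few routes:
N22–N25–N14–N18–N17–N24: 15+3+2+13+4 = 37
N22–N38–N17–N24: 21+16+4 = 41
N22–N25–N17–N24: 15+10+4 = 29
N22–N25–N14–N18–N24: 15+3+2+2 = 22
Cheapest is N22–N25–N14–N18–N24 at 22 ms.

22 ms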